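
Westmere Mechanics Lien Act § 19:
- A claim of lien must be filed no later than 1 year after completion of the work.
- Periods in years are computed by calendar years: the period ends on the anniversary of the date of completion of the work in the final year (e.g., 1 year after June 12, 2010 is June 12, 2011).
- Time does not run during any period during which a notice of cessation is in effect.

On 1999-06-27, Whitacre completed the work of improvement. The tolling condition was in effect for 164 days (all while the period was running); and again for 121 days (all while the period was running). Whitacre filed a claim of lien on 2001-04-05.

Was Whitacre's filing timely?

Yes

1 year after 1999-06-27 is June 27, 2000.
Tolling adds 164 days: June 27, 2000 + 164 days = December 8, 2000.
Tolling adds 121 days: December 8, 2000 + 121 days = April 8, 2001.
The deadline is April 8, 2001; the filing on April 5, 2001 is on or before that date.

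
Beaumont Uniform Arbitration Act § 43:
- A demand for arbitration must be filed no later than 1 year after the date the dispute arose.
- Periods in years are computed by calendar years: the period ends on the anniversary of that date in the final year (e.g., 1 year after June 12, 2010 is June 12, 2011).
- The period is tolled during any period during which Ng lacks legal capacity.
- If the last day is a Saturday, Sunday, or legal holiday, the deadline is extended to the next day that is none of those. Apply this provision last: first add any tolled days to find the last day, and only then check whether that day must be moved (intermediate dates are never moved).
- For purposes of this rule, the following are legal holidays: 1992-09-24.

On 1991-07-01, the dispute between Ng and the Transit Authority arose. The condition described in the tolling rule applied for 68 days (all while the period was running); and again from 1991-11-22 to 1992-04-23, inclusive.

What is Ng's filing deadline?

February 8, 1993

1 year after 1991-07-01 is July 1, 1992.
Tolling adds 68 days: July 1, 1992 + 68 days = September 7, 1992.
From November 22, 1991 through April 23, 1992 inclusive is 154 days; tolling adds 154 days: September 7, 1992 + 154 days = February 8, 1993.
February 8, 1993 is a Monday and not a legal holiday, so no extension applies.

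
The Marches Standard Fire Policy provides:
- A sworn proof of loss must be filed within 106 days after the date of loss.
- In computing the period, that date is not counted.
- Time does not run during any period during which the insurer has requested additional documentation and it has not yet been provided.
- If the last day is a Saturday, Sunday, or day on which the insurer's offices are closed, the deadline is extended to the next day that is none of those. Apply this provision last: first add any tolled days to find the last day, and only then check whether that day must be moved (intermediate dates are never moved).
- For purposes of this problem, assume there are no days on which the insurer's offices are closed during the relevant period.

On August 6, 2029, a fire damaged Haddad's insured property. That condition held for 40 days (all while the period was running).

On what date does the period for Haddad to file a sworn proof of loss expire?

December 31, 2029

106 days after August 6, 2029 is November 20, 2029.
Tolling adds 40 days: November 20, 2029 + 40 days = December 30, 2029.
December 30, 2029 is Sunday. The next qualifying day is December 31, 2029.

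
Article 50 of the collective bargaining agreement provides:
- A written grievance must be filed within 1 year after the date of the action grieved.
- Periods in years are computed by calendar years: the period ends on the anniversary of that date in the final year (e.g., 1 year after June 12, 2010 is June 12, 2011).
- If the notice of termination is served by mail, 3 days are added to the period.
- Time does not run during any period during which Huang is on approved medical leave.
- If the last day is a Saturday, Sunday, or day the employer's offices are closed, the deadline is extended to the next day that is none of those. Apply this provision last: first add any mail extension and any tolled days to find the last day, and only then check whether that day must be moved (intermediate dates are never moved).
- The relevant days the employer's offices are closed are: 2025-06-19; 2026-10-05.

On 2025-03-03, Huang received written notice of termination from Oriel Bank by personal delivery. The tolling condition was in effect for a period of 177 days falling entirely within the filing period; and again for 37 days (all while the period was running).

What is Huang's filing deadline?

1 year after 2025-03-03 is March 3, 2026.
Service was not by mail, so no mail extension applies.
Tolling adds 177 days: March 3, 2026 + 177 days = August 27, 2026.
Tolling adds 37 days: August 27, 2026 + 37 days = October 3, 2026.
October 3, 2026 is Saturday; October 4, 2026 is Sunday; October 5, 2026 is a listed holiday. The next qualifying day is October 6, 2026.

October 6, 2026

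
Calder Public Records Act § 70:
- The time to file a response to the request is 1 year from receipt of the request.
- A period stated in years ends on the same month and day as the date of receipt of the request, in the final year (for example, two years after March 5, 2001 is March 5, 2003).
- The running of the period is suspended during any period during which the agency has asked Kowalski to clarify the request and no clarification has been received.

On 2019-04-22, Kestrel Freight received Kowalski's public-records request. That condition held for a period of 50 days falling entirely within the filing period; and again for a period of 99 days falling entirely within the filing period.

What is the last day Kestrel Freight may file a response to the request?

September 18, 2020

1 year after 2019-04-22 is April 22, 2020.
Tolling adds 50 days: April 22, 2020 + 50 days = June 11, 2020.
Tolling adds 99 days: June 11, 2020 + 99 days = September 18, 2020.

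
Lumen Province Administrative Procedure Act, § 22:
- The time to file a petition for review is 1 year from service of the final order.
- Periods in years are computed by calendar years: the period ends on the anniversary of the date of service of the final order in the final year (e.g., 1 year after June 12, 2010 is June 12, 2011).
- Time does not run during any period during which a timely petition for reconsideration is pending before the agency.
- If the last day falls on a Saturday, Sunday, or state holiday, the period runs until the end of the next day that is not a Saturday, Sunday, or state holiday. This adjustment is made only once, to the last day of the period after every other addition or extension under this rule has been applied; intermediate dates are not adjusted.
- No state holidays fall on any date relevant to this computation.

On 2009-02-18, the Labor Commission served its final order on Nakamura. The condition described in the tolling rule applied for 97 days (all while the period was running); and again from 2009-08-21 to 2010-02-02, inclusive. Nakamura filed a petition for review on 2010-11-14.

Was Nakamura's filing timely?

No

1 year after 2009-02-18 is February 18, 2010.
Tolling adds 97 days: February 18, 2010 + 97 days = May 26, 2010.
From August 21, 2009 through February 2, 2010 inclusive is 166 days; tolling adds 166 days: May 26, 2010 + 166 days = November 8, 2010.
November 8, 2010 is a Monday and not a state holiday, so no extension applies.
The deadline is November 8, 2010; the filing on November 14, 2010 is after that date.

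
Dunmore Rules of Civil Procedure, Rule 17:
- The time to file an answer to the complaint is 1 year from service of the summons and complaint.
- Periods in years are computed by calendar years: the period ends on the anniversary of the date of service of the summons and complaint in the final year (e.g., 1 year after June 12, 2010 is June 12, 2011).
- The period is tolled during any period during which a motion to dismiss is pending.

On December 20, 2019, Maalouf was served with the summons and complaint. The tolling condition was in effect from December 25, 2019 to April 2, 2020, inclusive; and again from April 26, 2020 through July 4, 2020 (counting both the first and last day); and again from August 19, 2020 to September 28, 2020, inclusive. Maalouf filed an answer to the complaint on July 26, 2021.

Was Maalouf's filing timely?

No

1 year after December 20, 2019 is December 20, 2020.
From December 25, 2019 through April 2, 2020 inclusive is 100 days; tolling adds 100 days: December 20, 2020 + 100 days = March 30, 2021.
From April 26, 2020 through July 4, 2020 inclusive is 70 days; tolling adds 70 days: March 30, 2021 + 70 days = June 8, 2021.
From August 19, 2020 through September 28, 2020 inclusive is 41 days; tolling adds 41 days: June 8, 2021 + 41 days = July 19, 2021.
The deadline is July 19, 2021; the filing on July 26, 2021 is after that date.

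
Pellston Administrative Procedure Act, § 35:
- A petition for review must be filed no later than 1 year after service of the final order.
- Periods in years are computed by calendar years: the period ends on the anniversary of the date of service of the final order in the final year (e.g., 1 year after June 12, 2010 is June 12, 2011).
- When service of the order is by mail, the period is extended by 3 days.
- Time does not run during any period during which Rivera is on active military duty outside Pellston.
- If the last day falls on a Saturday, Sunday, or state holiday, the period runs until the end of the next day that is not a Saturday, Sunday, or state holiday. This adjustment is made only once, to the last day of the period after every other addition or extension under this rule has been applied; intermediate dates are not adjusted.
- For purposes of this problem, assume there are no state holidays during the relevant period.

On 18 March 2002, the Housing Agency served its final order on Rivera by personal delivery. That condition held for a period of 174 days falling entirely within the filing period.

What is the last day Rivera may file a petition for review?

1 year after 18 March 2002 is March 18, 2003.
Service was not by mail, so no mail extension applies.
Tolling adds 174 days: March 18, 2003 + 174 days = September 8, 2003.
September 8, 2003 is a Monday and not a state holiday, so no extension applies.

September 8, 2003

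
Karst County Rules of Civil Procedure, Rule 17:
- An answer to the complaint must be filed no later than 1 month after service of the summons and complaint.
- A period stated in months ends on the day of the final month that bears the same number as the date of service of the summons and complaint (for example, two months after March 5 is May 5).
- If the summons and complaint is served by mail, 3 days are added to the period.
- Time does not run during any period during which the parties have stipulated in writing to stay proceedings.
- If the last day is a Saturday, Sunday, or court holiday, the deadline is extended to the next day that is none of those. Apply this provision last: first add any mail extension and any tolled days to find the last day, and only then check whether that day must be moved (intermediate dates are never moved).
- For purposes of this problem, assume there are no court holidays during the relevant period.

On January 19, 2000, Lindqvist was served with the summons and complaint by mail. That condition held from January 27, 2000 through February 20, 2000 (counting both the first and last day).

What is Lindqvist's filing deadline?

1 month after January 19, 2000 is February 19, 2000.
Service was by mail, adding 3 days: February 19, 2000 + 3 days = February 22, 2000.
From January 27, 2000 through February 20, 2000 inclusive is 25 days; tolling adds 25 days: February 22, 2000 + 25 days = March 18, 2000.
March 18, 2000 is Saturday; March 19, 2000 is Sunday. The next qualifying day is March 20, 2000.

March 20, 2000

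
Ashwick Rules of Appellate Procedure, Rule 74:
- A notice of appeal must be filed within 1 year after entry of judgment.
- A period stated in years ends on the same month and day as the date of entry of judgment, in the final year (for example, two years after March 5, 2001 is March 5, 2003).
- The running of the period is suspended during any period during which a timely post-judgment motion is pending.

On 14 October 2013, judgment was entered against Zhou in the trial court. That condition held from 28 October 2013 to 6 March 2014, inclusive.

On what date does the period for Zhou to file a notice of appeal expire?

1 year after 14 October 2013 is October 14, 2014.
From October 28, 2013 through March 6, 2014 inclusive is 130 days; tolling adds 130 days: October 14, 2014 + 130 days = February 21, 2015.

February 21, 2015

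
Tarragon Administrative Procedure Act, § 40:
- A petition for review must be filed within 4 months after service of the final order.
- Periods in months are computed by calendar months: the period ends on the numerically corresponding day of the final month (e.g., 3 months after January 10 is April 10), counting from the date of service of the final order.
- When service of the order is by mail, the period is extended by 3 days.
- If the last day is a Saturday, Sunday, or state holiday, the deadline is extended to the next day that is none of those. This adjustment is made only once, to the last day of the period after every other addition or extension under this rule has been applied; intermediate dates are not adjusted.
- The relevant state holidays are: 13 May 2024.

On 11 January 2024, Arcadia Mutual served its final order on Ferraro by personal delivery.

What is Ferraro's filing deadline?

May 14, 2024

4 months after 11 January 2024 is May 11, 2024.
Service was not by mail, so no mail extension applies.
May 11, 2024 is Saturday; May 12, 2024 is Sunday; May 13, 2024 is a listed holiday. The next qualifying day is May 14, 2024.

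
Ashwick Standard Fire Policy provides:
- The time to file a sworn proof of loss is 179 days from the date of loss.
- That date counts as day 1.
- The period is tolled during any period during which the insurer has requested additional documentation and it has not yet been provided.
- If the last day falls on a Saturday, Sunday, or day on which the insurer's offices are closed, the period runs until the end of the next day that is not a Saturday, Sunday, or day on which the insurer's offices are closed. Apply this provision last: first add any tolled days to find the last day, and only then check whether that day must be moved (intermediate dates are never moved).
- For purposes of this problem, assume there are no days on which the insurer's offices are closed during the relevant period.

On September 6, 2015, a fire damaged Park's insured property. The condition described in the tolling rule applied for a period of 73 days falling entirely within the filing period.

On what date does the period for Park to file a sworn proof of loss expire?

Counting September 6, 2015 as day 1, day 179 is March 2, 2016.
Tolling adds 73 days: March 2, 2016 + 73 days = May 14, 2016.
May 14, 2016 is Saturday; May 15, 2016 is Sunday. The next qualifying day is May 16, 2016.

May 16, 2016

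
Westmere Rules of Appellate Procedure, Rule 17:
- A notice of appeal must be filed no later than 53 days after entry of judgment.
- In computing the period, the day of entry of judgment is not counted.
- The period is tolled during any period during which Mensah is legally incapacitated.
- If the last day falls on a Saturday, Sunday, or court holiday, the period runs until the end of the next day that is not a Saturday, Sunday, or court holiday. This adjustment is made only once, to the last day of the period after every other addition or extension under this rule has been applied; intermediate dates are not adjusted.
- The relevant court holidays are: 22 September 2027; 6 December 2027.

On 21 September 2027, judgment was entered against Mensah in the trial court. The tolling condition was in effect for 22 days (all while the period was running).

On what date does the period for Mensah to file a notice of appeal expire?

December 7, 2027

53 days after 21 September 2027 is November 13, 2027.
Tolling adds 22 days: November 13, 2027 + 22 days = December 5, 2027.
December 5, 2027 is Sunday; December 6, 2027 is a listed holiday. The next qualifying day is December 7, 2027.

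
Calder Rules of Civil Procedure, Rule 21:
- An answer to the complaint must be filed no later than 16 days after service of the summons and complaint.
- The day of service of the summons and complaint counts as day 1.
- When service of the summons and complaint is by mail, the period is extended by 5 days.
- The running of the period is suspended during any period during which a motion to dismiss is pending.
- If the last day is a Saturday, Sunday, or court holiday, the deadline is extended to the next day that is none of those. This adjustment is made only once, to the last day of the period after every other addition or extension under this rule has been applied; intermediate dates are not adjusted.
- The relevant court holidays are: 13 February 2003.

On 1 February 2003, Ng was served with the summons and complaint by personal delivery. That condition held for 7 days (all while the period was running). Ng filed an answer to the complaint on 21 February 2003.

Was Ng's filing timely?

Counting 1 February 2003 as day 1, day 16 is February 16, 2003.
Service was not by mail, so no mail extension applies.
Tolling adds 7 days: February 16, 2003 + 7 days = February 23, 2003.
February 23, 2003 is Sunday. The next qualifying day is February 24, 2003.
The deadline is February 24, 2003; the filing on February 21, 2003 is on or before that date.

Yes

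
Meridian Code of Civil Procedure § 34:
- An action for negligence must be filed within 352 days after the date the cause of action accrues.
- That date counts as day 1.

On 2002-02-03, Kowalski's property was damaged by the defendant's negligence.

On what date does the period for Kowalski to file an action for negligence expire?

Counting 2002-02-03 as day 1, day 352 is January 20, 2003.

January 20, 2003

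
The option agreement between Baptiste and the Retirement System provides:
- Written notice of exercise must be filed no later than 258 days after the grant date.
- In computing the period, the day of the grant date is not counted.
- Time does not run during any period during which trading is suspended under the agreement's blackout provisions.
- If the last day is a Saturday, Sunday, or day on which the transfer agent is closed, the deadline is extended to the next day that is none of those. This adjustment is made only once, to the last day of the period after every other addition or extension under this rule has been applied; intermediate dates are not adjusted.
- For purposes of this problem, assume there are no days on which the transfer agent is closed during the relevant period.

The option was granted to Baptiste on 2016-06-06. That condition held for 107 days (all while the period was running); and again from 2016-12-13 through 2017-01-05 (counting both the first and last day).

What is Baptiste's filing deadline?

June 30, 2017

258 days after 2016-06-06 is February 19, 2017.
Tolling adds 107 days: February 19, 2017 + 107 days = June 6, 2017.
From December 13, 2016 through January 5, 2017 inclusive is 24 days; tolling adds 24 days: June 6, 2017 + 24 days = June 30, 2017.
June 30, 2017 is a Friday and not a day on which the transfer agent is closed, so no extension applies.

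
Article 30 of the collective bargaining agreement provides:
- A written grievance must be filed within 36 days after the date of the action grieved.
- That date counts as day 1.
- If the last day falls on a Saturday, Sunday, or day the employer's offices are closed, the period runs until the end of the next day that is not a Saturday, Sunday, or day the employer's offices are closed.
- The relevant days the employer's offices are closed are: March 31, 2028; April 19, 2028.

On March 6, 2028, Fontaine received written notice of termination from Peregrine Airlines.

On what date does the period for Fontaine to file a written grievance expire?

April 10, 2028

Counting March 6, 2028 as day 1, day 36 is April 10, 2028.
April 10, 2028 is a Monday and not a day the employer's offices are closed, so no extension applies.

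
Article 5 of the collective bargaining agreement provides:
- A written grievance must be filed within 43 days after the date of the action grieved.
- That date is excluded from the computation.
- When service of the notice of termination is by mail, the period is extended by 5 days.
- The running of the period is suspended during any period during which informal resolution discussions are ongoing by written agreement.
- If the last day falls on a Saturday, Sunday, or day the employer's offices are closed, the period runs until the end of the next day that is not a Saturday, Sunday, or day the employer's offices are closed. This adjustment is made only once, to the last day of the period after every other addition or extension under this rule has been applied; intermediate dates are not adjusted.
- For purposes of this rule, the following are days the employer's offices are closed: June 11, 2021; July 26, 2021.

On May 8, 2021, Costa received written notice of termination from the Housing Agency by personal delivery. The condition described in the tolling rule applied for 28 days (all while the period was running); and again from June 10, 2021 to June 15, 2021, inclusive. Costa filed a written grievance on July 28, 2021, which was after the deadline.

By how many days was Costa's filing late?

43 days after May 8, 2021 is June 20, 2021.
Service was not by mail, so no mail extension applies.
Tolling adds 28 days: June 20, 2021 + 28 days = July 18, 2021.
From June 10, 2021 through June 15, 2021 inclusive is 6 days; tolling adds 6 days: July 18, 2021 + 6 days = July 24, 2021.
July 24, 2021 is Saturday; July 25, 2021 is Sunday; July 26, 2021 is a listed holiday. The next qualifying day is July 27, 2021.
The deadline is July 27, 2021; from July 27, 2021 to July 28, 2021 is 1 days.

1 day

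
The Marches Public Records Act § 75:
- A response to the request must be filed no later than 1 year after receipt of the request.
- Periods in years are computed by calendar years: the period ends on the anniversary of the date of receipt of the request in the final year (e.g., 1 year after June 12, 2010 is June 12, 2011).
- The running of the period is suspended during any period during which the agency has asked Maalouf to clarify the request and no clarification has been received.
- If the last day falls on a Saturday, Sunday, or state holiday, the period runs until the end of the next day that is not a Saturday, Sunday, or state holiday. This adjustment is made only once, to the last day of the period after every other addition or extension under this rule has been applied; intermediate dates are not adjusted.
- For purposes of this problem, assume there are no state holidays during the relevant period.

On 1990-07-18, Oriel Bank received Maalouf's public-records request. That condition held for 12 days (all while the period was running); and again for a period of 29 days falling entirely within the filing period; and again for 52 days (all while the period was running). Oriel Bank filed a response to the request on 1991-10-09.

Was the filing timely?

Yes

1 year after 1990-07-18 is July 18, 1991.
Tolling adds 12 days: July 18, 1991 + 12 days = July 30, 1991.
Tolling adds 29 days: July 30, 1991 + 29 days = August 28, 1991.
Tolling adds 52 days: August 28, 1991 + 52 days = October 19, 1991.
October 19, 1991 is Saturday; October 20, 1991 is Sunday. The next qualifying day is October 21, 1991.
The deadline is October 21, 1991; the filing on October 9, 1991 is on or before that date.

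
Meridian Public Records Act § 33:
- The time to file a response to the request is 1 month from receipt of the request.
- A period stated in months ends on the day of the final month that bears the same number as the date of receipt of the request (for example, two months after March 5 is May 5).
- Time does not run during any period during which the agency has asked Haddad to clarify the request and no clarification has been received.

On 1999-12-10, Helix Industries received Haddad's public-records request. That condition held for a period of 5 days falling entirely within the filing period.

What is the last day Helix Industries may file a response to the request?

January 15, 2000

1 month after 1999-12-10 is January 10, 2000.
Tolling adds 5 days: January 10, 2000 + 5 days = January 15, 2000.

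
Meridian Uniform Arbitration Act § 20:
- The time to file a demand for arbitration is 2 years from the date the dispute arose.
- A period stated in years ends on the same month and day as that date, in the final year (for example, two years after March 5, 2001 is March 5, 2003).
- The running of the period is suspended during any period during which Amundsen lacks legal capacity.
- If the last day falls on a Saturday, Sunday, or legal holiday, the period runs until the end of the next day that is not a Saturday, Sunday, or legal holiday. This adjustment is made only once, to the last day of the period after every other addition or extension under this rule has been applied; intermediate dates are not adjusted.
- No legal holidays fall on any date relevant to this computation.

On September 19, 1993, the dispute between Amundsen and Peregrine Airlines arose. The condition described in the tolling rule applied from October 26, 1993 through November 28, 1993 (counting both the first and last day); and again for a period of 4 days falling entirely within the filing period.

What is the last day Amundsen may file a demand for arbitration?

2 years after September 19, 1993 is September 19, 1995.
From October 26, 1993 through November 28, 1993 inclusive is 34 days; tolling adds 34 days: September 19, 1995 + 34 days = October 23, 1995.
Tolling adds 4 days: October 23, 1995 + 4 days = October 27, 1995.
October 27, 1995 is a Friday and not a legal holiday, so no extension applies.

October 27, 1995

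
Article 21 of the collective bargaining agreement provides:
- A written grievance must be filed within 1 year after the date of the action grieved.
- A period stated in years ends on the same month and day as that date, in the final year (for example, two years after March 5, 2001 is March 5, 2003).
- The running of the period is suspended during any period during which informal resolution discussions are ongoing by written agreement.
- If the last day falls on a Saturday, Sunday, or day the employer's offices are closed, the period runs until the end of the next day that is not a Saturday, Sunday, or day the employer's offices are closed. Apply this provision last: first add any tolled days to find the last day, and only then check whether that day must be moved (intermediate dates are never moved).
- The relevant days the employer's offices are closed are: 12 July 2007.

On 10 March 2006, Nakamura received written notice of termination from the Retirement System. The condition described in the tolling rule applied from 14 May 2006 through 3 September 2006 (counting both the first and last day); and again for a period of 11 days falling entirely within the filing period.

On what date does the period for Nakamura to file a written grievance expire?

1 year after 10 March 2006 is March 10, 2007.
From May 14, 2006 through September 3, 2006 inclusive is 113 days; tolling adds 113 days: March 10, 2007 + 113 days = July 1, 2007.
Tolling adds 11 days: July 1, 2007 + 11 days = July 12, 2007.
July 12, 2007 is a listed holiday. The next qualifying day is July 13, 2007.

July 13, 2007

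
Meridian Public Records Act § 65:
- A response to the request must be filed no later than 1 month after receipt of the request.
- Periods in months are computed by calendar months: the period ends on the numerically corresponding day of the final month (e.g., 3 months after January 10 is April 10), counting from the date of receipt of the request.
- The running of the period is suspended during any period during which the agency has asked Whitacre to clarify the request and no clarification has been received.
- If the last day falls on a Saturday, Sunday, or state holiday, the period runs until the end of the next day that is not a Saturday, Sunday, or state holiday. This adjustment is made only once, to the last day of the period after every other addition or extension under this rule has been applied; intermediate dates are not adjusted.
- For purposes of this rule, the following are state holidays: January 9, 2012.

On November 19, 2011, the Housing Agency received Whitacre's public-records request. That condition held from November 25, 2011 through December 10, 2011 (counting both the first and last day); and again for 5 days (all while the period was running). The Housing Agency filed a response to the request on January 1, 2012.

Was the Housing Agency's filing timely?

1 month after November 19, 2011 is December 19, 2011.
From November 25, 2011 through December 10, 2011 inclusive is 16 days; tolling adds 16 days: December 19, 2011 + 16 days = January 4, 2012.
Tolling adds 5 days: January 4, 2012 + 5 days = January 9, 2012.
January 9, 2012 is a listed holiday. The next qualifying day is January 10, 2012.
The deadline is January 10, 2012; the filing on January 1, 2012 is on or before that date.

Yes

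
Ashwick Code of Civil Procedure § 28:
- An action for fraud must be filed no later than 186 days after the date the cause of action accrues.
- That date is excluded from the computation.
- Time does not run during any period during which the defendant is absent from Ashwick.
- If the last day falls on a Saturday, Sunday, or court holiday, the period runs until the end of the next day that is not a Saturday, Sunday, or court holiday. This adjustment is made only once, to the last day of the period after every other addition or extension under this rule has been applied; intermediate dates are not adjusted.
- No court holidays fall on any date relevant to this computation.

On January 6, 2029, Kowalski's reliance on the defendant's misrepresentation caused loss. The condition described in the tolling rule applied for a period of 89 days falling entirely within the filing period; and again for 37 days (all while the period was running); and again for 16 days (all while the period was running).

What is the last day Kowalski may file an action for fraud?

186 days after January 6, 2029 is July 11, 2029.
Tolling adds 89 days: July 11, 2029 + 89 days = October 8, 2029.
Tolling adds 37 days: October 8, 2029 + 37 days = November 14, 2029.
Tolling adds 16 days: November 14, 2029 + 16 days = November 30, 2029.
November 30, 2029 is a Friday and not a court holiday, so no extension applies.

November 30, 2029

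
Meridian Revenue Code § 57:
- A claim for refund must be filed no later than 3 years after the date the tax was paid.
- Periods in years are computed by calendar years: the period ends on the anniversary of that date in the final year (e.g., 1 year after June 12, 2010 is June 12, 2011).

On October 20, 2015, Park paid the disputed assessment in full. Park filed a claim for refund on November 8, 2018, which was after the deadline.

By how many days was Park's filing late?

3 years after October 20, 2015 is October 20, 2018.
The deadline is October 20, 2018; from October 20, 2018 to November 8, 2018 is 19 days.

19 days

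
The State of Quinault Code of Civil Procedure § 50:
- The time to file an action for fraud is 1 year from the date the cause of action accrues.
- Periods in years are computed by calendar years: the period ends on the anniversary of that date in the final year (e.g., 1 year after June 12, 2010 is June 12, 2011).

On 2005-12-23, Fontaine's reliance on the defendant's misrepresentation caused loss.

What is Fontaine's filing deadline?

1 year after 2005-12-23 is December 23, 2006.

December 23, 2006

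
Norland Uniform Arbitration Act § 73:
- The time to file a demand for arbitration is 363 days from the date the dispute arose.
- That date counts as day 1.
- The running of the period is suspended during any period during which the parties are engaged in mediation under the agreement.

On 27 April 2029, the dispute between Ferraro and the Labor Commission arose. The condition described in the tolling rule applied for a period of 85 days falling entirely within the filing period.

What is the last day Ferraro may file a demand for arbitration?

July 18, 2030

Counting 27 April 2029 as day 1, day 363 is April 24, 2030.
Tolling adds 85 days: April 24, 2030 + 85 days = July 18, 2030.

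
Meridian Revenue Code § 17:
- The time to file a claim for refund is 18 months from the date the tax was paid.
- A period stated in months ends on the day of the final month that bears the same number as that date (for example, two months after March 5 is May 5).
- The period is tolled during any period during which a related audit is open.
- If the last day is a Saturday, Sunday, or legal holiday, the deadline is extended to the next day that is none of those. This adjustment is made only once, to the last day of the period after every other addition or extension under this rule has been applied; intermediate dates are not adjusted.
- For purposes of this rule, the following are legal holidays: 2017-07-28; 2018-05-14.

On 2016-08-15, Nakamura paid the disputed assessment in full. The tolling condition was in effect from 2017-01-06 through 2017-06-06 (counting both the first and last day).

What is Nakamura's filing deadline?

18 months after 2016-08-15 is February 15, 2018.
From January 6, 2017 through June 6, 2017 inclusive is 152 days; tolling adds 152 days: February 15, 2018 + 152 days = July 17, 2018.
July 17, 2018 is a Tuesday and not a legal holiday, so no extension applies.

July 17, 2018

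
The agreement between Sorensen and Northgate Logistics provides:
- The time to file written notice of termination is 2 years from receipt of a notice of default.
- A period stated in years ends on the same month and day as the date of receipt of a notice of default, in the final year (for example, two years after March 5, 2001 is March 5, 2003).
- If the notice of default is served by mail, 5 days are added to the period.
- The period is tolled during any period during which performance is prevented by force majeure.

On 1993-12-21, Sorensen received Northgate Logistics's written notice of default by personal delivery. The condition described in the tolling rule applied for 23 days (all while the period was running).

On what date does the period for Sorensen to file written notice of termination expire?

January 13, 1996

2 years after 1993-12-21 is December 21, 1995.
Service was not by mail, so no mail extension applies.
Tolling adds 23 days: December 21, 1995 + 23 days = January 13, 1996.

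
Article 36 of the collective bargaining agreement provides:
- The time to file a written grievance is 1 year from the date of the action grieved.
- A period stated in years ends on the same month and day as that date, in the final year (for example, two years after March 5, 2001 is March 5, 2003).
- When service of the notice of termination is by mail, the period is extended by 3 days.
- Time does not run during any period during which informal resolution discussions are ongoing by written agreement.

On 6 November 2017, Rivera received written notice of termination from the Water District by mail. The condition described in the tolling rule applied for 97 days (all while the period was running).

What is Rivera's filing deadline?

February 14, 2019

1 year after 6 November 2017 is November 6, 2018.
Service was by mail, adding 3 days: November 6, 2018 + 3 days = November 9, 2018.
Tolling adds 97 days: November 9, 2018 + 97 days = February 14, 2019.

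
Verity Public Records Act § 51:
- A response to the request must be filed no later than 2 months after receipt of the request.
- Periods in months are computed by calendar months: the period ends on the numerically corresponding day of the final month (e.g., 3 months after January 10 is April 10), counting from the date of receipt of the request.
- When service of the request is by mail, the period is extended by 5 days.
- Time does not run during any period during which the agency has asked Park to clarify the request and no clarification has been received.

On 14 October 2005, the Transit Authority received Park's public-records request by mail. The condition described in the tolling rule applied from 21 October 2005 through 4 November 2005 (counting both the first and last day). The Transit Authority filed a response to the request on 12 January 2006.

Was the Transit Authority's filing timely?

No

2 months after 14 October 2005 is December 14, 2005.
Service was by mail, adding 5 days: December 14, 2005 + 5 days = December 19, 2005.
From October 21, 2005 through November 4, 2005 inclusive is 15 days; tolling adds 15 days: December 19, 2005 + 15 days = January 3, 2006.
The deadline is January 3, 2006; the filing on January 12, 2006 is after that date.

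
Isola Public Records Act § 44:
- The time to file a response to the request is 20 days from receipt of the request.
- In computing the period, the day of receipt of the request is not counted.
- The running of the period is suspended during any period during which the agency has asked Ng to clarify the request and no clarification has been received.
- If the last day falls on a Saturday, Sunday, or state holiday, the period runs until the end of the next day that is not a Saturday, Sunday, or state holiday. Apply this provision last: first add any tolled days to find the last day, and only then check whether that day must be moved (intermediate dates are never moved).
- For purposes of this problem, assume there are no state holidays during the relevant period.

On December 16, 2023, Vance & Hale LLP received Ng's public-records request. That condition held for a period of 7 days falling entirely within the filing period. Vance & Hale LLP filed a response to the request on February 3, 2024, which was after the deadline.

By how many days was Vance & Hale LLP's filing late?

22 days

20 days after December 16, 2023 is January 5, 2024.
Tolling adds 7 days: January 5, 2024 + 7 days = January 12, 2024.
January 12, 2024 is a Friday and not a state holiday, so no extension applies.
The deadline is January 12, 2024; from January 12, 2024 to February 3, 2024 is 22 days.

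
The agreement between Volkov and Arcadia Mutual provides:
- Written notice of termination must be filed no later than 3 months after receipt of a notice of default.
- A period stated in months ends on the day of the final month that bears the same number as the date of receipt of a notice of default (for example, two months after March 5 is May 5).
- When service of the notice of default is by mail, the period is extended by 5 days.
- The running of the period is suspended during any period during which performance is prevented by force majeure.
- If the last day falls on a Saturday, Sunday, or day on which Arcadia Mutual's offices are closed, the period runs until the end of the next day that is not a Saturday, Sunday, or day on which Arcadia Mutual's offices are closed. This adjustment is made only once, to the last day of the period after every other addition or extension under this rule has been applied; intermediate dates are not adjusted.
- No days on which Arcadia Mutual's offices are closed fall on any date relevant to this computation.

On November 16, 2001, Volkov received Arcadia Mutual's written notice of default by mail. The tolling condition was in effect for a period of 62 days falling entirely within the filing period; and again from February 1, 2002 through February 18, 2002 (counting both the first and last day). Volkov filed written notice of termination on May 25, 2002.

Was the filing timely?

3 months after November 16, 2001 is February 16, 2002.
Service was by mail, adding 5 days: February 16, 2002 + 5 days = February 21, 2002.
Tolling adds 62 days: February 21, 2002 + 62 days = April 24, 2002.
From February 1, 2002 through February 18, 2002 inclusive is 18 days; tolling adds 18 days: April 24, 2002 + 18 days = May 12, 2002.
May 12, 2002 is Sunday. The next qualifying day is May 13, 2002.
The deadline is May 13, 2002; the filing on May 25, 2002 is after that date.

No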